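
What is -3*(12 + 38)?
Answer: -150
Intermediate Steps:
-3*(12 + 38) = -3*50 = -150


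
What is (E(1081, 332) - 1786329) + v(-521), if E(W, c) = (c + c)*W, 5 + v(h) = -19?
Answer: -1068569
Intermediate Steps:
v(h) = -24 (v(h) = -5 - 19 = -24)
E(W, c) = 2*W*c (E(W, c) = (2*c)*W = 2*W*c)
(E(1081, 332) - 1786329) + v(-521) = (2*1081*332 - 1786329) - 24 = (717784 - 1786329) - 24 = -1068545 - 24 = -1068569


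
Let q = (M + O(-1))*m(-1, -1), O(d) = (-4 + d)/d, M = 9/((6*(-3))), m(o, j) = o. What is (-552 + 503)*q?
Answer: 441/2 ≈ 220.50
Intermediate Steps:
M = -½ (M = 9/(-18) = 9*(-1/18) = -½ ≈ -0.50000)
O(d) = (-4 + d)/d
q = -9/2 (q = (-½ + (-4 - 1)/(-1))*(-1) = (-½ - 1*(-5))*(-1) = (-½ + 5)*(-1) = (9/2)*(-1) = -9/2 ≈ -4.5000)
(-552 + 503)*q = (-552 + 503)*(-9/2) = -49*(-9/2) = 441/2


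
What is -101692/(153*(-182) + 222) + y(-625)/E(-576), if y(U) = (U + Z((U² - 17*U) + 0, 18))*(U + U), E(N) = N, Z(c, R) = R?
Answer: -435440321/331488 ≈ -1313.6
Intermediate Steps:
y(U) = 2*U*(18 + U) (y(U) = (U + 18)*(U + U) = (18 + U)*(2*U) = 2*U*(18 + U))
-101692/(153*(-182) + 222) + y(-625)/E(-576) = -101692/(153*(-182) + 222) + (2*(-625)*(18 - 625))/(-576) = -101692/(-27846 + 222) + (2*(-625)*(-607))*(-1/576) = -101692/(-27624) + 758750*(-1/576) = -101692*(-1/27624) - 379375/288 = 25423/6906 - 379375/288 = -435440321/331488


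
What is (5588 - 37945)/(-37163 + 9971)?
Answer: 32357/27192 ≈ 1.1899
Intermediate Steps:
(5588 - 37945)/(-37163 + 9971) = -32357/(-27192) = -32357*(-1/27192) = 32357/27192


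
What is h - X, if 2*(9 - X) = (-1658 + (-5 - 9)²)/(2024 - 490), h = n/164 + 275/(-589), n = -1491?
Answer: -1410278359/74089132 ≈ -19.035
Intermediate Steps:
h = -923299/96596 (h = -1491/164 + 275/(-589) = -1491*1/164 + 275*(-1/589) = -1491/164 - 275/589 = -923299/96596 ≈ -9.5583)
X = 14537/1534 (X = 9 - (-1658 + (-5 - 9)²)/(2*(2024 - 490)) = 9 - (-1658 + (-14)²)/(2*1534) = 9 - (-1658 + 196)/(2*1534) = 9 - (-731)/1534 = 9 - ½*(-731/767) = 9 + 731/1534 = 14537/1534 ≈ 9.4765)
h - X = -923299/96596 - 1*14537/1534 = -923299/96596 - 14537/1534 = -1410278359/74089132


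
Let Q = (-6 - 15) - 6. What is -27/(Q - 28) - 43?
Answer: -2338/55 ≈ -42.509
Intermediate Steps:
Q = -27 (Q = -21 - 6 = -27)
-27/(Q - 28) - 43 = -27/(-27 - 28) - 43 = -27/(-55) - 43 = -27*(-1/55) - 43 = 27/55 - 43 = -2338/55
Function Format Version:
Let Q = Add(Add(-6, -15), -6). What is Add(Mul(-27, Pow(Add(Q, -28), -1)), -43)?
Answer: Rational(-2338, 55) ≈ -42.509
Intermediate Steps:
Q = -27 (Q = Add(-21, -6) = -27)
Add(Mul(-27, Pow(Add(Q, -28), -1)), -43) = Add(Mul(-27, Pow(Add(-27, -28), -1)), -43) = Add(Mul(-27, Pow(-55, -1)), -43) = Add(Mul(-27, Rational(-1, 55)), -43) = Add(Rational(27, 55), -43) = Rational(-2338, 55)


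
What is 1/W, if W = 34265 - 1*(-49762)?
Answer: 1/84027 ≈ 1.1901e-5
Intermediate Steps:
W = 84027 (W = 34265 + 49762 = 84027)
1/W = 1/84027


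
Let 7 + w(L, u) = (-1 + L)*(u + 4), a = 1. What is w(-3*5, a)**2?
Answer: 7569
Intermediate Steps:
w(L, u) = -7 + (-1 + L)*(4 + u) (w(L, u) = -7 + (-1 + L)*(u + 4) = -7 + (-1 + L)*(4 + u))
w(-3*5, a)**2 = (-11 - 1*1 + 4*(-3*5) - 3*5*1)**2 = (-11 - 1 + 4*(-15) - 15*1)**2 = (-11 - 1 - 60 - 15)**2 = (-87)**2 = 7569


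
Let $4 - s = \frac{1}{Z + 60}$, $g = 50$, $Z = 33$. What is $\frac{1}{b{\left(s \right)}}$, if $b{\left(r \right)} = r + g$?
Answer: $\frac{93}{5021} \approx 0.018522$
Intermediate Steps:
$s = \frac{371}{93}$ ($s = 4 - \frac{1}{33 + 60} = 4 - \frac{1}{93} = \frac{371}{93} \approx 3.9892$)
$b{\left(r \right)} = 50 + r$ ($b{\left(r \right)} = r + 50 = 50 + r$)
$\frac{1}{b{\left(s \right)}} = \frac{1}{50 + \frac{371}{93}} = \frac{1}{\frac{5021}{93}} = \frac{93}{5021}$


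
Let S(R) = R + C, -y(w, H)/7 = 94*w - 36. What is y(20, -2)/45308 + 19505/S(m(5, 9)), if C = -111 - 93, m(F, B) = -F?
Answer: -221607578/2367343 ≈ -93.610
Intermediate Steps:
y(w, H) = 252 - 658*w (y(w, H) = -7*(94*w - 36) = -7*(-36 + 94*w) = 252 - 658*w)
C = -204
S(R) = -204 + R (S(R) = R - 204 = -204 + R)
y(20, -2)/45308 + 19505/S(m(5, 9)) = (252 - 658*20)/45308 + 19505/(-204 - 1*5) = (252 - 13160)*(1/45308) + 19505/(-204 - 5) = -12908*1/45308 + 19505/(-209) = -3227/11327 + 19505*(-1/209) = -3227/11327 - 19505/209 = -221607578/2367343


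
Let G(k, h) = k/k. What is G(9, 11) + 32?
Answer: 33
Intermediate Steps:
G(k, h) = 1
G(9, 11) + 32 = 1 + 32 = 33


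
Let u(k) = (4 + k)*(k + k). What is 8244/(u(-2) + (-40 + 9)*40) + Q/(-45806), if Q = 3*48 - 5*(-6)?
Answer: -15743409/2381912 ≈ -6.6096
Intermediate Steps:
u(k) = 2*k*(4 + k) (u(k) = (4 + k)*(2*k) = 2*k*(4 + k))
Q = 174 (Q = 144 + 30 = 174)
8244/(u(-2) + (-40 + 9)*40) + Q/(-45806) = 8244/(2*(-2)*(4 - 2) + (-40 + 9)*40) + 174/(-45806) = 8244/(2*(-2)*2 - 31*40) + 174*(-1/45806) = 8244/(-8 - 1240) - 87/22903 = 8244/(-1248) - 87/22903 = 8244*(-1/1248) - 87/22903 = -687/104 - 87/22903 = -15743409/2381912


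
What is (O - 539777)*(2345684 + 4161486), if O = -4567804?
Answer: -33235897855770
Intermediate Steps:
(O - 539777)*(2345684 + 4161486) = (-4567804 - 539777)*(2345684 + 4161486) = -5107581*6507170 = -33235897855770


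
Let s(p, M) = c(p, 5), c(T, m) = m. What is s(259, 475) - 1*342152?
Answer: -342147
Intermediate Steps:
s(p, M) = 5
s(259, 475) - 1*342152 = 5 - 1*342152 = 5 - 342152 = -342147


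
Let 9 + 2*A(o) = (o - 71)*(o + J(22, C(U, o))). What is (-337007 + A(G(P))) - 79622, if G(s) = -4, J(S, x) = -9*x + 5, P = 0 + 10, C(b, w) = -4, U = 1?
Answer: -418021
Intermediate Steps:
P = 10
J(S, x) = 5 - 9*x
A(o) = -9/2 + (-71 + o)*(41 + o)/2 (A(o) = -9/2 + ((o - 71)*(o + (5 - 9*(-4))))/2 = -9/2 + ((-71 + o)*(o + (5 + 36)))/2 = -9/2 + ((-71 + o)*(o + 41))/2 = -9/2 + ((-71 + o)*(41 + o))/2 = -9/2 + (-71 + o)*(41 + o)/2)
(-337007 + A(G(P))) - 79622 = (-337007 + (-1460 + (1/2)*(-4)**2 - 15*(-4))) - 79622 = (-337007 + (-1460 + (1/2)*16 + 60)) - 79622 = (-337007 + (-1460 + 8 + 60)) - 79622 = (-337007 - 1392) - 79622 = -338399 - 79622 = -418021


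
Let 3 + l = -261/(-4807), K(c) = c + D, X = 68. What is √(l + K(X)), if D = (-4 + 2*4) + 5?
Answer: √1711191053/4807 ≈ 8.6055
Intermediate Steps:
D = 9 (D = (-4 + 8) + 5 = 4 + 5 = 9)
K(c) = 9 + c (K(c) = c + 9 = 9 + c)
l = -14160/4807 (l = -3 - 261/(-4807) = -3 - 261*(-1/4807) = -3 + 261/4807 = -14160/4807 ≈ -2.9457)
√(l + K(X)) = √(-14160/4807 + (9 + 68)) = √(-14160/4807 + 77) = √(355979/4807) = √1711191053/4807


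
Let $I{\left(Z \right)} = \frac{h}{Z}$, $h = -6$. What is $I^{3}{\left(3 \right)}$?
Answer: $-8$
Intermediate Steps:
$I{\left(Z \right)} = - \frac{6}{Z}$
$I^{3}{\left(3 \right)} = \left(- \frac{6}{3}\right)^{3} = \left(\left(-6\right) \frac{1}{3}\right)^{3} = \left(-2\right)^{3} = -8$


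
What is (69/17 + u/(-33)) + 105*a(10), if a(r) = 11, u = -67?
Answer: 651371/561 ≈ 1161.1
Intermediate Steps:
(69/17 + u/(-33)) + 105*a(10) = (69/17 - 67/(-33)) + 105*11 = (69*(1/17) - 67*(-1/33)) + 1155 = (69/17 + 67/33) + 1155 = 3416/561 + 1155 = 651371/561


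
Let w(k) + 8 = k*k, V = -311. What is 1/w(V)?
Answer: 1/96713 ≈ 1.0340e-5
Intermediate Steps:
w(k) = -8 + k**2 (w(k) = -8 + k*k = -8 + k**2)
1/w(V) = 1/(-8 + (-311)**2) = 1/(-8 + 96721) = 1/96713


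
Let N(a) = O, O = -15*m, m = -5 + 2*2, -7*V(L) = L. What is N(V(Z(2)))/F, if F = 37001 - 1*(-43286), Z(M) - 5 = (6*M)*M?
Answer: 15/80287 ≈ 0.00018683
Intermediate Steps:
Z(M) = 5 + 6*M² (Z(M) = 5 + (6*M)*M = 5 + 6*M²)
V(L) = -L/7
m = -1 (m = -5 + 4 = -1)
F = 80287 (F = 37001 + 43286 = 80287)
O = 15 (O = -15*(-1) = 15)
N(a) = 15
N(V(Z(2)))/F = 15/80287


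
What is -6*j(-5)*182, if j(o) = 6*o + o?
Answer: 38220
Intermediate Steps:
j(o) = 7*o
-6*j(-5)*182 = -42*(-5)*182 = -6*(-35)*182 = 210*182 = 38220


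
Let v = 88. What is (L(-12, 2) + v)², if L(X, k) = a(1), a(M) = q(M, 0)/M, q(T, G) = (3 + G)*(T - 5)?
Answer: 5776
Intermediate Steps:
q(T, G) = (-5 + T)*(3 + G) (q(T, G) = (3 + G)*(-5 + T) = (-5 + T)*(3 + G))
a(M) = (-15 + 3*M)/M (a(M) = (-15 - 5*0 + 3*M + 0*M)/M = (-15 + 0 + 3*M + 0)/M = (-15 + 3*M)/M)
L(X, k) = -12 (L(X, k) = 3 - 15/1 = 3 - 15*1 = 3 - 15 = -12)
(L(-12, 2) + v)² = (-12 + 88)² = 76² = 5776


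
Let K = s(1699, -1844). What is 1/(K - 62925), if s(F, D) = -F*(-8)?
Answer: -1/49333 ≈ -2.0270e-5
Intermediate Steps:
s(F, D) = 8*F
K = 13592 (K = 8*1699 = 13592)
1/(K - 62925) = 1/(13592 - 62925) = 1/(-49333) = -1/49333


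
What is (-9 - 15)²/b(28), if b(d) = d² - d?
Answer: 16/21 ≈ 0.76190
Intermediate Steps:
(-9 - 15)²/b(28) = (-9 - 15)²/((28*(-1 + 28))) = (-24)²/((28*27)) = 576/756 = 576*(1/756) = 16/21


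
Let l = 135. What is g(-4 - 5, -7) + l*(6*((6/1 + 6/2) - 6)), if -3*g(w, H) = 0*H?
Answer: 2430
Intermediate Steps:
g(w, H) = 0 (g(w, H) = -0*H = -⅓*0 = 0)
g(-4 - 5, -7) + l*(6*((6/1 + 6/2) - 6)) = 0 + 135*(6*((6/1 + 6/2) - 6)) = 0 + 135*(6*((6*1 + 6*(½)) - 6)) = 0 + 135*(6*((6 + 3) - 6)) = 0 + 135*(6*(9 - 6)) = 0 + 135*(6*3) = 0 + 135*18 = 0 + 2430 = 2430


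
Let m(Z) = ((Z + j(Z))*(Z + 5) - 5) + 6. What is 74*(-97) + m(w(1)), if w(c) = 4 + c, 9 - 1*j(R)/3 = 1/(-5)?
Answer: -6851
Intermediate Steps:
j(R) = 138/5 (j(R) = 27 - 3/(-5) = 27 - 3*(-1/5) = 27 + 3/5 = 138/5)
m(Z) = 1 + (5 + Z)*(138/5 + Z) (m(Z) = ((Z + 138/5)*(Z + 5) - 5) + 6 = ((138/5 + Z)*(5 + Z) - 5) + 6 = ((5 + Z)*(138/5 + Z) - 5) + 6 = (-5 + (5 + Z)*(138/5 + Z)) + 6 = 1 + (5 + Z)*(138/5 + Z))
74*(-97) + m(w(1)) = 74*(-97) + (139 + (4 + 1)**2 + 163*(4 + 1)/5) = -7178 + (139 + 5**2 + (163/5)*5) = -7178 + (139 + 25 + 163) = -7178 + 327 = -6851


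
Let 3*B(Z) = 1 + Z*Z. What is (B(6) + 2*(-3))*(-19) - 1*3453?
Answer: -10720/3 ≈ -3573.3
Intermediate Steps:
B(Z) = 1/3 + Z**2/3 (B(Z) = (1 + Z*Z)/3 = (1 + Z**2)/3 = 1/3 + Z**2/3)
(B(6) + 2*(-3))*(-19) - 1*3453 = ((1/3 + (1/3)*6**2) + 2*(-3))*(-19) - 1*3453 = ((1/3 + (1/3)*36) - 6)*(-19) - 3453 = ((1/3 + 12) - 6)*(-19) - 3453 = (37/3 - 6)*(-19) - 3453 = (19/3)*(-19) - 3453 = -361/3 - 3453 = -10720/3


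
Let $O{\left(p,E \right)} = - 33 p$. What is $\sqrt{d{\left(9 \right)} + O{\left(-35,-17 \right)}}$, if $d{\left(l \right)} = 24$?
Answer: $3 \sqrt{131} \approx 34.337$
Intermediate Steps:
$\sqrt{d{\left(9 \right)} + O{\left(-35,-17 \right)}} = \sqrt{24 - -1155} = \sqrt{24 + 1155} = \sqrt{1179} = 3 \sqrt{131}$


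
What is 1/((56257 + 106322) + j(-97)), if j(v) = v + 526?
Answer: 1/163008 ≈ 6.1347e-6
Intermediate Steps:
j(v) = 526 + v
1/((56257 + 106322) + j(-97)) = 1/((56257 + 106322) + (526 - 97)) = 1/(162579 + 429) = 1/163008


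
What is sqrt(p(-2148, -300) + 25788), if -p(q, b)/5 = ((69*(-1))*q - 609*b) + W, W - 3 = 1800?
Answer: I*sqrt(1637787) ≈ 1279.8*I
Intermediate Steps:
W = 1803 (W = 3 + 1800 = 1803)
p(q, b) = -9015 + 345*q + 3045*b (p(q, b) = -5*(((69*(-1))*q - 609*b) + 1803) = -5*((-69*q - 609*b) + 1803) = -5*((-609*b - 69*q) + 1803) = -5*(1803 - 609*b - 69*q) = -9015 + 345*q + 3045*b)
sqrt(p(-2148, -300) + 25788) = sqrt((-9015 + 345*(-2148) + 3045*(-300)) + 25788) = sqrt((-9015 - 741060 - 913500) + 25788) = sqrt(-1663575 + 25788) = sqrt(-1637787) = I*sqrt(1637787)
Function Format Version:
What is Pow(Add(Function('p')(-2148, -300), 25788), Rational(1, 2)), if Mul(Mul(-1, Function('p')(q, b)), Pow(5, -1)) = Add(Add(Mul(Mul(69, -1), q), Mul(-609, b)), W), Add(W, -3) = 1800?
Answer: Mul(I, Pow(1637787, Rational(1, 2))) ≈ Mul(1279.8, I)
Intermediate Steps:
W = 1803 (W = Add(3, 1800) = 1803)
Function('p')(q, b) = Add(-9015, Mul(345, q), Mul(3045, b)) (Function('p')(q, b) = Mul(-5, Add(Add(Mul(Mul(69, -1), q), Mul(-609, b)), 1803)) = Mul(-5, Add(Add(Mul(-69, q), Mul(-609, b)), 1803)) = Mul(-5, Add(Add(Mul(-609, b), Mul(-69, q)), 1803)) = Mul(-5, Add(1803, Mul(-609, b), Mul(-69, q))) = Add(-9015, Mul(345, q), Mul(3045, b)))
Pow(Add(Function('p')(-2148, -300), 25788), Rational(1, 2)) = Pow(Add(Add(-9015, Mul(345, -2148), Mul(3045, -300)), 25788), Rational(1, 2)) = Pow(Add(Add(-9015, -741060, -913500), 25788), Rational(1, 2)) = Pow(Add(-1663575, 25788), Rational(1, 2)) = Pow(-1637787, Rational(1, 2)) = Mul(I, Pow(1637787, Rational(1, 2)))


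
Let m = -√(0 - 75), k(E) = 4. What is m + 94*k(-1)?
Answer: 376 - 5*I*√3 ≈ 376.0 - 8.6602*I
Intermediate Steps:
m = -5*I*√3 (m = -√(-75) = -5*I*√3 ≈ -8.6602*I)
m + 94*k(-1) = -5*I*√3 + 94*4 = -5*I*√3 + 376 = 376 - 5*I*√3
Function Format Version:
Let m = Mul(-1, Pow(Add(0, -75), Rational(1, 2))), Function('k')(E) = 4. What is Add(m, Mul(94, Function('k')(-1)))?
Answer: Add(376, Mul(-5, I, Pow(3, Rational(1, 2)))) ≈ Add(376.00, Mul(-8.6602, I))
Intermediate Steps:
m = Mul(-5, I, Pow(3, Rational(1, 2))) (m = Mul(-1, Pow(-75, Rational(1, 2))) = Mul(-1, Mul(5, I, Pow(3, Rational(1, 2)))) = Mul(-5, I, Pow(3, Rational(1, 2))) ≈ Mul(-8.6602, I))
Add(m, Mul(94, Function('k')(-1))) = Add(Mul(-5, I, Pow(3, Rational(1, 2))), Mul(94, 4)) = Add(Mul(-5, I, Pow(3, Rational(1, 2))), 376) = Add(376, Mul(-5, I, Pow(3, Rational(1, 2))))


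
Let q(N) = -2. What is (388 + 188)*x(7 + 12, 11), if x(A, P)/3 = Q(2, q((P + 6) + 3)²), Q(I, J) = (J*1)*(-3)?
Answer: -20736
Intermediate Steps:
Q(I, J) = -3*J (Q(I, J) = J*(-3) = -3*J)
x(A, P) = -36 (x(A, P) = 3*(-3*(-2)²) = 3*(-3*4) = 3*(-12) = -36)
(388 + 188)*x(7 + 12, 11) = (388 + 188)*(-36) = 576*(-36) = -20736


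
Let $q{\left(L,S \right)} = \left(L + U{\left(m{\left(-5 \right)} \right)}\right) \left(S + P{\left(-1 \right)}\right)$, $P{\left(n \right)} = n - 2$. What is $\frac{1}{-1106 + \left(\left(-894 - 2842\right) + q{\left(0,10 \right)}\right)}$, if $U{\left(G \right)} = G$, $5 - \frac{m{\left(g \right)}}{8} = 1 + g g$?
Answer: $- \frac{1}{6018} \approx -0.00016617$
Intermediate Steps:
$m{\left(g \right)} = 32 - 8 g^{2}$ ($m{\left(g \right)} = 40 - 8 \left(1 + g g\right) = 40 - 8 \left(1 + g^{2}\right) = 40 - \left(8 + 8 g^{2}\right) = 32 - 8 g^{2}$)
$P{\left(n \right)} = -2 + n$ ($P{\left(n \right)} = n - 2 = -2 + n$)
$q{\left(L,S \right)} = \left(-168 + L\right) \left(-3 + S\right)$ ($q{\left(L,S \right)} = \left(L + \left(32 - 8 \left(-5\right)^{2}\right)\right) \left(S - 3\right) = \left(L + \left(32 - 200\right)\right) \left(S - 3\right) = \left(L + \left(32 - 200\right)\right) \left(-3 + S\right) = \left(L - 168\right) \left(-3 + S\right) = \left(-168 + L\right) \left(-3 + S\right)$)
$\frac{1}{-1106 + \left(\left(-894 - 2842\right) + q{\left(0,10 \right)}\right)} = \frac{1}{-1106 + \left(\left(-894 - 2842\right) + \left(504 - 1680 - 0 + 0 \cdot 10\right)\right)} = \frac{1}{-1106 + \left(-3736 + \left(504 - 1680 + 0 + 0\right)\right)} = \frac{1}{-1106 - 4912} = \frac{1}{-6018} = - \frac{1}{6018}$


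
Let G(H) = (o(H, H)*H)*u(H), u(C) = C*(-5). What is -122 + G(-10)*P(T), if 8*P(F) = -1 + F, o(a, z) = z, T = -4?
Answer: -3247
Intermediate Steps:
P(F) = -⅛ + F/8 (P(F) = (-1 + F)/8 = -⅛ + F/8)
u(C) = -5*C
G(H) = -5*H³ (G(H) = (H*H)*(-5*H) = H²*(-5*H) = -5*H³)
-122 + G(-10)*P(T) = -122 + (-5*(-10)³)*(-⅛ + (⅛)*(-4)) = -122 + (-5*(-1000))*(-⅛ - ½) = -122 + 5000*(-5/8) = -122 - 3125 = -3247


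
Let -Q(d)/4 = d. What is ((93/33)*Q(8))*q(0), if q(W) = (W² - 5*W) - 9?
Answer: 8928/11 ≈ 811.64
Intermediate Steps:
q(W) = -9 + W² - 5*W
Q(d) = -4*d
((93/33)*Q(8))*q(0) = ((93/33)*(-4*8))*(-9 + 0² - 5*0) = ((93*(1/33))*(-32))*(-9 + 0 + 0) = ((31/11)*(-32))*(-9) = -992/11*(-9) = 8928/11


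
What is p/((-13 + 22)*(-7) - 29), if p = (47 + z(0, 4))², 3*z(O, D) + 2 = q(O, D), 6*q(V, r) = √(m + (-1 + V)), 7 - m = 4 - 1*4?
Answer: -(834 + √6)²/29808 ≈ -23.472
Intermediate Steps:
m = 7 (m = 7 - (4 - 1*4) = 7 - (4 - 4) = 7 - 1*0 = 7 + 0 = 7)
q(V, r) = √(6 + V)/6 (q(V, r) = √(7 + (-1 + V))/6 = √(6 + V)/6)
z(O, D) = -⅔ + √(6 + O)/18 (z(O, D) = -⅔ + (√(6 + O)/6)/3 = -⅔ + √(6 + O)/18)
p = (139/3 + √6/18)² (p = (47 + (-⅔ + √(6 + 0)/18))² = (47 + (-⅔ + √6/18))² = (139/3 + √6/18)² ≈ 2159.4)
p/((-13 + 22)*(-7) - 29) = ((834 + √6)²/324)/((-13 + 22)*(-7) - 29) = ((834 + √6)²/324)/(9*(-7) - 29) = ((834 + √6)²/324)/(-63 - 29) = ((834 + √6)²/324)/(-92) = ((834 + √6)²/324)*(-1/92) = -(834 + √6)²/29808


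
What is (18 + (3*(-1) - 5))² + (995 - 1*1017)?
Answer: 78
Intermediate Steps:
(18 + (3*(-1) - 5))² + (995 - 1*1017) = (18 + (-3 - 5))² + (995 - 1017) = (18 - 8)² - 22 = 10² - 22 = 100 - 22 = 78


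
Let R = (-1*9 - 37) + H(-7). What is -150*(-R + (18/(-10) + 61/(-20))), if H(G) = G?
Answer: -14445/2 ≈ -7222.5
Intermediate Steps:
R = -53 (R = (-1*9 - 37) - 7 = (-9 - 37) - 7 = -46 - 7 = -53)
-150*(-R + (18/(-10) + 61/(-20))) = -150*(-1*(-53) + (18/(-10) + 61/(-20))) = -150*(53 + (18*(-1/10) + 61*(-1/20))) = -150*(53 + (-9/5 - 61/20)) = -150*(53 - 97/20) = -150*963/20 = -14445/2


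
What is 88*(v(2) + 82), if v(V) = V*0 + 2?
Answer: 7392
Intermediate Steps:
v(V) = 2 (v(V) = 0 + 2 = 2)
88*(v(2) + 82) = 88*(2 + 82) = 88*84 = 7392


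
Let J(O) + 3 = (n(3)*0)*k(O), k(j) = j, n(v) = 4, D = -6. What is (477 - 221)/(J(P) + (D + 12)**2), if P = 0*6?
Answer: 256/33 ≈ 7.7576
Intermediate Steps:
P = 0
J(O) = -3 (J(O) = -3 + (4*0)*O = -3 + 0*O = -3 + 0 = -3)
(477 - 221)/(J(P) + (D + 12)**2) = (477 - 221)/(-3 + (-6 + 12)**2) = 256/(-3 + 6**2) = 256/(-3 + 36) = 256/33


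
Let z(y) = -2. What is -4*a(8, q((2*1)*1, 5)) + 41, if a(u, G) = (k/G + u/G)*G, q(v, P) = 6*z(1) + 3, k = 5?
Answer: -11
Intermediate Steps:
q(v, P) = -9 (q(v, P) = 6*(-2) + 3 = -12 + 3 = -9)
a(u, G) = G*(5/G + u/G) (a(u, G) = (5/G + u/G)*G = G*(5/G + u/G))
-4*a(8, q((2*1)*1, 5)) + 41 = -4*(5 + 8) + 41 = -4*13 + 41 = -52 + 41 = -11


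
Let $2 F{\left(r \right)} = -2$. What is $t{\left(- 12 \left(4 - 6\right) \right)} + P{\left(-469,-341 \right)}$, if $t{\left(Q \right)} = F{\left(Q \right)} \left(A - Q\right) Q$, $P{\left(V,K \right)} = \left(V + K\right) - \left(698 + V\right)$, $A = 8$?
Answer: $-655$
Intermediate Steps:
$F{\left(r \right)} = -1$ ($F{\left(r \right)} = \frac{1}{2} \left(-2\right) = -1$)
$P{\left(V,K \right)} = -698 + K$ ($P{\left(V,K \right)} = \left(K + V\right) - \left(698 + V\right) = -698 + K$)
$t{\left(Q \right)} = Q \left(-8 + Q\right)$ ($t{\left(Q \right)} = - (8 - Q) Q = \left(-8 + Q\right) Q = Q \left(-8 + Q\right)$)
$t{\left(- 12 \left(4 - 6\right) \right)} + P{\left(-469,-341 \right)} = - 12 \left(4 - 6\right) \left(-8 - 12 \left(4 - 6\right)\right) - 1039 = \left(-12\right) \left(-2\right) \left(-8 - -24\right) - 1039 = 24 \left(-8 + 24\right) - 1039 = 24 \cdot 16 - 1039 = 384 - 1039 = -655$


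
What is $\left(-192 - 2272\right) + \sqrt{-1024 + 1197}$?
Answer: $-2464 + \sqrt{173} \approx -2450.8$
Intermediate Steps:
$\left(-192 - 2272\right) + \sqrt{-1024 + 1197} = -2464 + \sqrt{173}$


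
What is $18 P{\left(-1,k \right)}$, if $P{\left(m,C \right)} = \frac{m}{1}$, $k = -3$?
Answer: $-18$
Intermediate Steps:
$P{\left(m,C \right)} = m$ ($P{\left(m,C \right)} = m 1 = m$)
$18 P{\left(-1,k \right)} = 18 \left(-1\right) = -18$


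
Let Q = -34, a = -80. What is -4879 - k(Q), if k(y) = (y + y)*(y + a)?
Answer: -12631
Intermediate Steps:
k(y) = 2*y*(-80 + y) (k(y) = (y + y)*(y - 80) = (2*y)*(-80 + y) = 2*y*(-80 + y))
-4879 - k(Q) = -4879 - 2*(-34)*(-80 - 34) = -4879 - 2*(-34)*(-114) = -4879 - 1*7752 = -4879 - 7752 = -12631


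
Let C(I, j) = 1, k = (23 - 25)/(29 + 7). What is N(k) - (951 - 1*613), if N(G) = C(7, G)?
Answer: -337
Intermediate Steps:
k = -1/18 (k = -2/36 = -2*1/36 = -1/18 ≈ -0.055556)
N(G) = 1
N(k) - (951 - 1*613) = 1 - (951 - 1*613) = 1 - (951 - 613) = 1 - 1*338 = 1 - 338 = -337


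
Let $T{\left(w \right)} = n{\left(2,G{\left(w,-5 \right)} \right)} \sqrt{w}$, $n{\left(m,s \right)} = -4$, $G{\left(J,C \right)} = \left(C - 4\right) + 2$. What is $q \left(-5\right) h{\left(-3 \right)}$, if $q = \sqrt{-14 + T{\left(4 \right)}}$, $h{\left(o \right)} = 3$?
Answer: $- 15 i \sqrt{22} \approx - 70.356 i$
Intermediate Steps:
$G{\left(J,C \right)} = -2 + C$ ($G{\left(J,C \right)} = \left(-4 + C\right) + 2 = -2 + C$)
$T{\left(w \right)} = - 4 \sqrt{w}$
$q = i \sqrt{22}$ ($q = \sqrt{-14 - 4 \sqrt{4}} = \sqrt{-14 - 8} = \sqrt{-22} = i \sqrt{22} \approx 4.6904 i$)
$q \left(-5\right) h{\left(-3 \right)} = i \sqrt{22} \left(-5\right) 3 = - 5 i \sqrt{22} \cdot 3 = - 15 i \sqrt{22}$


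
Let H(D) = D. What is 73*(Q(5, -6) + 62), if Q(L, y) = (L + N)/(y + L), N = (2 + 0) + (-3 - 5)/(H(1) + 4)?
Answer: 20659/5 ≈ 4131.8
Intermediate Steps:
N = 2/5 (N = (2 + 0) + (-3 - 5)/(1 + 4) = 2 - 8/5 = 2/5 ≈ 0.40000)
Q(L, y) = (2/5 + L)/(L + y) (Q(L, y) = (L + 2/5)/(y + L) = (2/5 + L)/(L + y))
73*(Q(5, -6) + 62) = 73*((2/5 + 5)/(5 - 6) + 62) = 73*((27/5)/(-1) + 62) = 73*(-1*27/5 + 62) = 73*(-27/5 + 62) = 73*(283/5) = 20659/5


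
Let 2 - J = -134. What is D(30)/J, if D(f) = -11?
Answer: -11/136 ≈ -0.080882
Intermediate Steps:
J = 136 (J = 2 - 1*(-134) = 2 + 134 = 136)
D(30)/J = -11/136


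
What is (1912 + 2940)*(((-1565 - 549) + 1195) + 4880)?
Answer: 19218772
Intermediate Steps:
(1912 + 2940)*(((-1565 - 549) + 1195) + 4880) = 4852*((-2114 + 1195) + 4880) = 4852*(-919 + 4880) = 4852*3961 = 19218772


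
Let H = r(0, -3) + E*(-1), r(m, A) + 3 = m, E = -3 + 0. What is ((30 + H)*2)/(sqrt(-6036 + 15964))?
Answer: 15*sqrt(2482)/1241 ≈ 0.60217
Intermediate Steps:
E = -3
r(m, A) = -3 + m
H = 0 (H = (-3 + 0) - 3*(-1) = -3 + 3 = 0)
((30 + H)*2)/(sqrt(-6036 + 15964)) = ((30 + 0)*2)/(sqrt(-6036 + 15964)) = (30*2)/(sqrt(9928)) = 60/((2*sqrt(2482))) = 60*(sqrt(2482)/4964) = 15*sqrt(2482)/1241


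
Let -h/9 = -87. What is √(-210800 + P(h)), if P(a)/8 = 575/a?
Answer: 10*I*√143595066/261 ≈ 459.12*I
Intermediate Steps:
h = 783 (h = -9*(-87) = 783)
P(a) = 4600/a (P(a) = 8*(575/a) = 4600/a)
√(-210800 + P(h)) = √(-210800 + 4600/783) = √(-165051800/783) = 10*I*√143595066/261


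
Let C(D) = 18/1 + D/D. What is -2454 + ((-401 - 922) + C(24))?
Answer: -3758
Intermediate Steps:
C(D) = 19 (C(D) = 18*1 + 1 = 18 + 1 = 19)
-2454 + ((-401 - 922) + C(24)) = -2454 + ((-401 - 922) + 19) = -2454 + (-1323 + 19) = -2454 - 1304 = -3758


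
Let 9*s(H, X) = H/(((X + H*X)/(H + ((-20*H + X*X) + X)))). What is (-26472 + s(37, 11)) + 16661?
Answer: -36930109/3762 ≈ -9816.6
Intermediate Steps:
s(H, X) = H*(X + X² - 19*H)/(9*(X + H*X)) (s(H, X) = (H/(((X + H*X)/(H + ((-20*H + X*X) + X)))))/9 = (H/(((X + H*X)/(H + ((-20*H + X²) + X)))))/9 = (H/(((X + H*X)/(H + ((X² - 20*H) + X)))))/9 = (H/(((X + H*X)/(H + (X + X² - 20*H)))))/9 = (H/(((X + H*X)/(X + X² - 19*H))))/9 = (H*((X + X² - 19*H)/(X + H*X)))/9 = (H*(X + X² - 19*H)/(X + H*X))/9 = H*(X + X² - 19*H)/(9*(X + H*X)))
(-26472 + s(37, 11)) + 16661 = (-26472 + (⅑)*37*(11 + 11² - 19*37)/(11*(1 + 37))) + 16661 = (-26472 + (⅑)*37*(1/11)*(11 + 121 - 703)/38) + 16661 = (-26472 + (⅑)*37*(1/11)*(1/38)*(-571)) + 16661 = (-26472 - 21127/3762) + 16661 = -99608791/3762 + 16661 = -36930109/3762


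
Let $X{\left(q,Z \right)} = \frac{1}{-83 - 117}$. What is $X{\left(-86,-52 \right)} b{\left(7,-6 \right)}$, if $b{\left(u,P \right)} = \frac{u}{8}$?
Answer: $- \frac{7}{1600} \approx -0.004375$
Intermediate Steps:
$b{\left(u,P \right)} = \frac{u}{8}$ ($b{\left(u,P \right)} = u \frac{1}{8} = \frac{u}{8}$)
$X{\left(q,Z \right)} = - \frac{1}{200}$ ($X{\left(q,Z \right)} = \frac{1}{-200} = - \frac{1}{200}$)
$X{\left(-86,-52 \right)} b{\left(7,-6 \right)} = - \frac{\frac{1}{8} \cdot 7}{200} = \left(- \frac{1}{200}\right) \frac{7}{8} = - \frac{7}{1600}$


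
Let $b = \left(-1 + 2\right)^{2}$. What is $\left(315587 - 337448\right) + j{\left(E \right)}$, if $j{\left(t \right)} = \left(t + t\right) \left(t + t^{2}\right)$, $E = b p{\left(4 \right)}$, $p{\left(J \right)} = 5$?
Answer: $-21561$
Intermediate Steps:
$b = 1$ ($b = 1^{2} = 1$)
$E = 5$ ($E = 1 \cdot 5 = 5$)
$j{\left(t \right)} = 2 t \left(t + t^{2}\right)$
$\left(315587 - 337448\right) + j{\left(E \right)} = \left(315587 - 337448\right) + 2 \cdot 5^{2} \left(1 + 5\right) = -21861 + 2 \cdot 25 \cdot 6 = -21861 + 300 = -21561$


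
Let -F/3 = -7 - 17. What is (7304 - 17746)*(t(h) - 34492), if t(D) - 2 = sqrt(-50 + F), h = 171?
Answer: 360144580 - 10442*sqrt(22) ≈ 3.6010e+8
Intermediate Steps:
F = 72 (F = -3*(-7 - 17) = -3*(-24) = 72)
t(D) = 2 + sqrt(22) (t(D) = 2 + sqrt(-50 + 72) = 2 + sqrt(22))
(7304 - 17746)*(t(h) - 34492) = (7304 - 17746)*((2 + sqrt(22)) - 34492) = -10442*(-34490 + sqrt(22)) = 360144580 - 10442*sqrt(22)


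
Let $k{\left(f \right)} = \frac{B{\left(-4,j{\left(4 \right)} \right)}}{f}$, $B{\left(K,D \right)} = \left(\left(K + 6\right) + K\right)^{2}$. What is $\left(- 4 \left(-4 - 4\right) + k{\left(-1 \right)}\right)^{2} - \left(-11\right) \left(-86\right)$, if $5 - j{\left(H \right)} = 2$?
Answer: $-162$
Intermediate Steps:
$j{\left(H \right)} = 3$ ($j{\left(H \right)} = 5 - 2 = 3$)
$B{\left(K,D \right)} = \left(6 + 2 K\right)^{2}$ ($B{\left(K,D \right)} = \left(\left(6 + K\right) + K\right)^{2} = \left(6 + 2 K\right)^{2}$)
$k{\left(f \right)} = \frac{4}{f}$ ($k{\left(f \right)} = \frac{4 \left(3 - 4\right)^{2}}{f} = \frac{4 \left(-1\right)^{2}}{f} = \frac{4 \cdot 1}{f} = \frac{4}{f}$)
$\left(- 4 \left(-4 - 4\right) + k{\left(-1 \right)}\right)^{2} - \left(-11\right) \left(-86\right) = \left(- 4 \left(-4 - 4\right) + \frac{4}{-1}\right)^{2} - \left(-11\right) \left(-86\right) = \left(\left(-4\right) \left(-8\right) + 4 \left(-1\right)\right)^{2} - 946 = \left(32 - 4\right)^{2} - 946 = 28^{2} - 946 = 784 - 946 = -162$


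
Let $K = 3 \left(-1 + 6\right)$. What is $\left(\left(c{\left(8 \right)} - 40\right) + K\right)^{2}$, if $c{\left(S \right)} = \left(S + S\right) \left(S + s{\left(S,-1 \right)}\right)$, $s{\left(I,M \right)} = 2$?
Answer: $18225$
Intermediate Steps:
$K = 15$ ($K = 3 \cdot 5 = 15$)
$c{\left(S \right)} = 2 S \left(2 + S\right)$ ($c{\left(S \right)} = \left(S + S\right) \left(S + 2\right) = 2 S \left(2 + S\right)$)
$\left(\left(c{\left(8 \right)} - 40\right) + K\right)^{2} = \left(\left(2 \cdot 8 \left(2 + 8\right) - 40\right) + 15\right)^{2} = \left(\left(2 \cdot 8 \cdot 10 - 40\right) + 15\right)^{2} = \left(\left(160 - 40\right) + 15\right)^{2} = \left(120 + 15\right)^{2} = 135^{2} = 18225$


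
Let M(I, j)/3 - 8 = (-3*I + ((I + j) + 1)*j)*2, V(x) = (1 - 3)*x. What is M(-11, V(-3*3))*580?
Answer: 629880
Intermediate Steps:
V(x) = -2*x
M(I, j) = 24 - 18*I + 6*j*(1 + I + j) (M(I, j) = 24 + 3*((-3*I + ((I + j) + 1)*j)*2) = 24 + 3*((-3*I + (1 + I + j)*j)*2) = 24 + 3*((-3*I + j*(1 + I + j))*2) = 24 + 3*(-6*I + 2*j*(1 + I + j)) = 24 + (-18*I + 6*j*(1 + I + j)) = 24 - 18*I + 6*j*(1 + I + j))
M(-11, V(-3*3))*580 = (24 - 18*(-11) + 6*(-(-6)*3) + 6*(-(-6)*3)² + 6*(-11)*(-(-6)*3))*580 = (24 + 198 + 6*(-2*(-9)) + 6*(-2*(-9))² + 6*(-11)*(-2*(-9)))*580 = (24 + 198 + 6*18 + 6*18² + 6*(-11)*18)*580 = (24 + 198 + 108 + 6*324 - 1188)*580 = (24 + 198 + 108 + 1944 - 1188)*580 = 1086*580 = 629880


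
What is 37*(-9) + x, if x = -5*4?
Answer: -353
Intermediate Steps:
x = -20
37*(-9) + x = 37*(-9) - 20 = -333 - 20 = -353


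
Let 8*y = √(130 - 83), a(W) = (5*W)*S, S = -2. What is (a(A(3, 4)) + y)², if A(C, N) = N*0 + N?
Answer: (320 - √47)²/64 ≈ 1532.2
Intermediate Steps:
A(C, N) = N (A(C, N) = 0 + N = N)
a(W) = -10*W (a(W) = (5*W)*(-2) = -10*W)
y = √47/8 (y = √(130 - 83)/8 = √47/8 ≈ 0.85696)
(a(A(3, 4)) + y)² = (-10*4 + √47/8)² = (-40 + √47/8)²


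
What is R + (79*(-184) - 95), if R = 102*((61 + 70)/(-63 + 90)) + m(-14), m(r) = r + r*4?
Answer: -127855/9 ≈ -14206.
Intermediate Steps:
m(r) = 5*r (m(r) = r + 4*r = 5*r)
R = 3824/9 (R = 102*((61 + 70)/(-63 + 90)) + 5*(-14) = 102*(131/27) - 70 = 4454/9 - 70 = 3824/9 ≈ 424.89)
R + (79*(-184) - 95) = 3824/9 + (79*(-184) - 95) = 3824/9 + (-14536 - 95) = 3824/9 - 14631 = -127855/9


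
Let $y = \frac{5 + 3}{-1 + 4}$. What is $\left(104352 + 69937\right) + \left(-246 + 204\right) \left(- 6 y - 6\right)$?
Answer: $175213$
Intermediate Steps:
$y = \frac{8}{3} \approx 2.6667$
$\left(104352 + 69937\right) + \left(-246 + 204\right) \left(- 6 y - 6\right) = \left(104352 + 69937\right) + \left(-246 + 204\right) \left(\left(-6\right) \frac{8}{3} - 6\right) = 174289 - 42 \left(-16 - 6\right) = 174289 - -924 = 174289 + 924 = 175213$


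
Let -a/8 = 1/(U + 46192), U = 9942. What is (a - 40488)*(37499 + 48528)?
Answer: -97759078370900/28067 ≈ -3.4831e+9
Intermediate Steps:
a = -4/28067 (a = -8/(9942 + 46192) = -8/56134 = -8*1/56134 = -4/28067 ≈ -0.00014252)
(a - 40488)*(37499 + 48528) = (-4/28067 - 40488)*(37499 + 48528) = -1136376700/28067*86027 = -97759078370900/28067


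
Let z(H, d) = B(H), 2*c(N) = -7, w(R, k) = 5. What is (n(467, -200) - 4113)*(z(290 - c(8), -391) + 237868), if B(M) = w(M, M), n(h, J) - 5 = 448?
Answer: -870615180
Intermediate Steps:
n(h, J) = 453 (n(h, J) = 5 + 448 = 453)
c(N) = -7/2 (c(N) = (½)*(-7) = -7/2)
B(M) = 5
z(H, d) = 5
(n(467, -200) - 4113)*(z(290 - c(8), -391) + 237868) = (453 - 4113)*(5 + 237868) = -3660*237873 = -870615180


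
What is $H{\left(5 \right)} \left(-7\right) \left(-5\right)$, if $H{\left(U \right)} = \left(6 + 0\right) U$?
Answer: $1050$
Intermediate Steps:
$H{\left(U \right)} = 6 U$
$H{\left(5 \right)} \left(-7\right) \left(-5\right) = 6 \cdot 5 \left(-7\right) \left(-5\right) = 30 \left(-7\right) \left(-5\right) = \left(-210\right) \left(-5\right) = 1050$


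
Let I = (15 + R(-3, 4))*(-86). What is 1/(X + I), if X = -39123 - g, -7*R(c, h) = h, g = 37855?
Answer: -7/547532 ≈ -1.2785e-5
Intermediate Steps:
R(c, h) = -h/7
I = -8686/7 (I = (15 - ⅐*4)*(-86) = (15 - 4/7)*(-86) = (101/7)*(-86) = -8686/7 ≈ -1240.9)
X = -76978 (X = -39123 - 1*37855 = -39123 - 37855 = -76978)
1/(X + I) = 1/(-76978 - 8686/7) = 1/(-547532/7) = -7/547532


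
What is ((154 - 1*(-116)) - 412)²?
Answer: 20164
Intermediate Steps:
((154 - 1*(-116)) - 412)² = ((154 + 116) - 412)² = (270 - 412)² = (-142)² = 20164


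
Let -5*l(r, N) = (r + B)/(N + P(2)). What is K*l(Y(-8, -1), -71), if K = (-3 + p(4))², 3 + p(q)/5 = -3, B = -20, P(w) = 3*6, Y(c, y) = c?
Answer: -30492/265 ≈ -115.06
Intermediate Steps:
P(w) = 18
p(q) = -30 (p(q) = -15 + 5*(-3) = -15 - 15 = -30)
l(r, N) = -(-20 + r)/(5*(18 + N)) (l(r, N) = -(r - 20)/(5*(N + 18)) = -(-20 + r)/(5*(18 + N)))
K = 1089 (K = (-3 - 30)² = (-33)² = 1089)
K*l(Y(-8, -1), -71) = 1089*((20 - 1*(-8))/(5*(18 - 71))) = 1089*((⅕)*(20 + 8)/(-53)) = 1089*((⅕)*(-1/53)*28) = 1089*(-28/265) = -30492/265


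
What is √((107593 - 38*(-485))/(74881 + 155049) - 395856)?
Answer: I*√20928008800026010/229930 ≈ 629.17*I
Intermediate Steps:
√((107593 - 38*(-485))/(74881 + 155049) - 395856) = √((107593 + 18430)/229930 - 395856) = √(126023*(1/229930) - 395856) = √(126023/229930 - 395856) = √(-91019044057/229930) = I*√20928008800026010/229930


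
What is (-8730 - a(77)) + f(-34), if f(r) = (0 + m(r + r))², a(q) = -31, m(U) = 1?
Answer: -8698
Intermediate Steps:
f(r) = 1 (f(r) = (0 + 1)² = 1² = 1)
(-8730 - a(77)) + f(-34) = (-8730 - 1*(-31)) + 1 = (-8730 + 31) + 1 = -8699 + 1 = -8698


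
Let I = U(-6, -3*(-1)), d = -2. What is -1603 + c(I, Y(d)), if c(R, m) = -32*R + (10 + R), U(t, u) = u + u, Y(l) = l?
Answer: -1779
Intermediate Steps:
U(t, u) = 2*u
I = 6 (I = 2*(-3*(-1)) = 2*3 = 6)
c(R, m) = 10 - 31*R
-1603 + c(I, Y(d)) = -1603 + (10 - 31*6) = -1603 + (10 - 186) = -1603 - 176 = -1779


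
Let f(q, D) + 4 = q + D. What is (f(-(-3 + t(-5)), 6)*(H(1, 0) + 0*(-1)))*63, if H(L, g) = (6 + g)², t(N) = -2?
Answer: 15876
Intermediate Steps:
f(q, D) = -4 + D + q (f(q, D) = -4 + (q + D) = -4 + (D + q) = -4 + D + q)
(f(-(-3 + t(-5)), 6)*(H(1, 0) + 0*(-1)))*63 = ((-4 + 6 - (-3 - 2))*((6 + 0)² + 0*(-1)))*63 = ((-4 + 6 - 1*(-5))*(6² + 0))*63 = ((-4 + 6 + 5)*(36 + 0))*63 = (7*36)*63 = 252*63 = 15876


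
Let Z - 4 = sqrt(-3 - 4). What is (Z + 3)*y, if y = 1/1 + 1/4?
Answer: 35/4 + 5*I*sqrt(7)/4 ≈ 8.75 + 3.3072*I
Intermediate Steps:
Z = 4 + I*sqrt(7) (Z = 4 + sqrt(-3 - 4) = 4 + sqrt(-7) = 4 + I*sqrt(7) ≈ 4.0 + 2.6458*I)
y = 5/4 (y = 1*1 + 1*(1/4) = 1 + 1/4 = 5/4 ≈ 1.2500)
(Z + 3)*y = ((4 + I*sqrt(7)) + 3)*(5/4) = (7 + I*sqrt(7))*(5/4) = 35/4 + 5*I*sqrt(7)/4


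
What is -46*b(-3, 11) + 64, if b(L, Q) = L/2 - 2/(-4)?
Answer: 110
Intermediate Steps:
b(L, Q) = 1/2 + L/2 (b(L, Q) = L*(1/2) - 2*(-1/4) = L/2 + 1/2 = 1/2 + L/2)
-46*b(-3, 11) + 64 = -46*(1/2 + (1/2)*(-3)) + 64 = -46*(1/2 - 3/2) + 64 = -46*(-1) + 64 = 46 + 64 = 110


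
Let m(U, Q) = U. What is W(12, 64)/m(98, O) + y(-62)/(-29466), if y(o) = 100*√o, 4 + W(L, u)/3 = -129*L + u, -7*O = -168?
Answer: -2232/49 - 50*I*√62/14733 ≈ -45.551 - 0.026722*I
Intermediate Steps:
O = 24 (O = -⅐*(-168) = 24)
W(L, u) = -12 - 387*L + 3*u (W(L, u) = -12 + 3*(-129*L + u) = -12 + 3*(u - 129*L) = -12 + (-387*L + 3*u) = -12 - 387*L + 3*u)
W(12, 64)/m(98, O) + y(-62)/(-29466) = (-12 - 387*12 + 3*64)/98 + (100*√(-62))/(-29466) = (-12 - 4644 + 192)*(1/98) + (100*(I*√62))*(-1/29466) = -4464*1/98 + (100*I*√62)*(-1/29466) = -2232/49 - 50*I*√62/14733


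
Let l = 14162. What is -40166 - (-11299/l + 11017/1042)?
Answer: -148216509665/3689201 ≈ -40176.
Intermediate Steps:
-40166 - (-11299/l + 11017/1042) = -40166 - (-11299/14162 + 11017/1042) = -40166 - 1*36062299/3689201 = -40166 - 36062299/3689201 = -148216509665/3689201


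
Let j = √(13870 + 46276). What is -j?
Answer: -√60146 ≈ -245.25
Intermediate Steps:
j = √60146 ≈ 245.25
-j = -√60146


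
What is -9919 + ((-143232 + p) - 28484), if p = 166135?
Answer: -15500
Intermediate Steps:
-9919 + ((-143232 + p) - 28484) = -9919 + ((-143232 + 166135) - 28484) = -9919 + (22903 - 28484) = -9919 - 5581 = -15500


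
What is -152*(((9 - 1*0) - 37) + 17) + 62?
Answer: 1734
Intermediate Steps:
-152*(((9 - 1*0) - 37) + 17) + 62 = -152*(((9 + 0) - 37) + 17) + 62 = -152*((9 - 37) + 17) + 62 = -152*(-28 + 17) + 62 = -152*(-11) + 62 = 1672 + 62 = 1734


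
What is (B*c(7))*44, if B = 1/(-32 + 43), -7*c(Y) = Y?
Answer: -4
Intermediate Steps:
c(Y) = -Y/7
B = 1/11 ≈ 0.090909
(B*c(7))*44 = ((-⅐*7)/11)*44 = ((1/11)*(-1))*44 = -1/11*44 = -4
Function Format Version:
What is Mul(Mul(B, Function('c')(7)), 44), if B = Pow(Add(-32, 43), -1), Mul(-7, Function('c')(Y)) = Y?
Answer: -4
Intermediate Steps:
Function('c')(Y) = Mul(Rational(-1, 7), Y)
B = Rational(1, 11) (B = Pow(11, -1) = Rational(1, 11) ≈ 0.090909)
Mul(Mul(B, Function('c')(7)), 44) = Mul(Mul(Rational(1, 11), Mul(Rational(-1, 7), 7)), 44) = Mul(Mul(Rational(1, 11), -1), 44) = Mul(Rational(-1, 11), 44) = -4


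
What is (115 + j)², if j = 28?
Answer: 20449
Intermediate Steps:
(115 + j)² = (115 + 28)² = 143² = 20449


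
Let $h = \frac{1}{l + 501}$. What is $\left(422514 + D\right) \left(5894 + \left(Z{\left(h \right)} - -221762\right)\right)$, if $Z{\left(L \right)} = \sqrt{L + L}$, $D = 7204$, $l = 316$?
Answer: $97827881008 + \frac{429718 \sqrt{1634}}{817} \approx 9.7828 \cdot 10^{10}$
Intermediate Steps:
$h = \frac{1}{817}$ ($h = \frac{1}{316 + 501} = \frac{1}{817} \approx 0.001224$)
$Z{\left(L \right)} = \sqrt{2} \sqrt{L}$ ($Z{\left(L \right)} = \sqrt{2 L} = \sqrt{2} \sqrt{L}$)
$\left(422514 + D\right) \left(5894 + \left(Z{\left(h \right)} - -221762\right)\right) = \left(422514 + 7204\right) \left(5894 + \left(\frac{\sqrt{2}}{\sqrt{817}} - -221762\right)\right) = 429718 \left(5894 + \left(\sqrt{2} \frac{\sqrt{817}}{817} + 221762\right)\right) = 429718 \left(5894 + \left(\frac{\sqrt{1634}}{817} + 221762\right)\right) = 429718 \left(5894 + \left(221762 + \frac{\sqrt{1634}}{817}\right)\right) = 429718 \left(227656 + \frac{\sqrt{1634}}{817}\right) = 97827881008 + \frac{429718 \sqrt{1634}}{817}$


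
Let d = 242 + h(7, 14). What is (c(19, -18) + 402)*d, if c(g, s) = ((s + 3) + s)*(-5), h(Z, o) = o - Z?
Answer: 141183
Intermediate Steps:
d = 249 (d = 242 + (14 - 1*7) = 242 + (14 - 7) = 242 + 7 = 249)
c(g, s) = -15 - 10*s (c(g, s) = ((3 + s) + s)*(-5) = (3 + 2*s)*(-5) = -15 - 10*s)
(c(19, -18) + 402)*d = ((-15 - 10*(-18)) + 402)*249 = ((-15 + 180) + 402)*249 = (165 + 402)*249 = 567*249 = 141183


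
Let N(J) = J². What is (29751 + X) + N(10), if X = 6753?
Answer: 36604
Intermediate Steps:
(29751 + X) + N(10) = (29751 + 6753) + 10² = 36504 + 100 = 36604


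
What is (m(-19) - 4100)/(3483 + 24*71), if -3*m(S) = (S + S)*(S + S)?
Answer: -13744/15561 ≈ -0.88323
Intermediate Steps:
m(S) = -4*S²/3 (m(S) = -(S + S)*(S + S)/3 = -2*S*2*S/3 = -4*S²/3)
(m(-19) - 4100)/(3483 + 24*71) = (-4/3*(-19)² - 4100)/(3483 + 24*71) = (-4/3*361 - 4100)/(3483 + 1704) = (-1444/3 - 4100)/5187 = -13744/3*1/5187 = -13744/15561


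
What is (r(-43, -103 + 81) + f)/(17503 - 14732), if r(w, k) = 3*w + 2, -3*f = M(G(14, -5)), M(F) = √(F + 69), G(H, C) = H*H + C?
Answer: -127/2771 - 2*√65/8313 ≈ -0.047772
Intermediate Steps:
G(H, C) = C + H² (G(H, C) = H² + C = C + H²)
M(F) = √(69 + F)
f = -2*√65/3 (f = -√(69 + (-5 + 14²))/3 = -√(69 + (-5 + 196))/3 = -√(69 + 191)/3 = -2*√65/3 ≈ -5.3748)
r(w, k) = 2 + 3*w
(r(-43, -103 + 81) + f)/(17503 - 14732) = ((2 + 3*(-43)) - 2*√65/3)/(17503 - 14732) = ((2 - 129) - 2*√65/3)/2771 = (-127 - 2*√65/3)*(1/2771) = -127/2771 - 2*√65/8313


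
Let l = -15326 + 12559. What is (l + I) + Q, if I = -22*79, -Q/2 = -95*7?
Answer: -3175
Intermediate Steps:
l = -2767
Q = 1330 (Q = -(-190)*7 = -2*(-665) = 1330)
I = -1738
(l + I) + Q = (-2767 - 1738) + 1330 = -4505 + 1330 = -3175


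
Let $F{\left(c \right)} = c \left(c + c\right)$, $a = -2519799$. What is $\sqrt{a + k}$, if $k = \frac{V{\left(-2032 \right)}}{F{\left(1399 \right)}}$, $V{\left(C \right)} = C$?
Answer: $\frac{i \sqrt{4931753123615}}{1399} \approx 1587.4 i$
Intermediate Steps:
$F{\left(c \right)} = 2 c^{2}$ ($F{\left(c \right)} = c 2 c = 2 c^{2}$)
$k = - \frac{1016}{1957201}$ ($k = - \frac{2032}{2 \cdot 1399^{2}} = - \frac{2032}{2 \cdot 1957201} = - \frac{2032}{3914402} = \left(-2032\right) \frac{1}{3914402} = - \frac{1016}{1957201} \approx -0.00051911$)
$\sqrt{a + k} = \sqrt{-2519799 - \frac{1016}{1957201}} = \sqrt{- \frac{4931753123615}{1957201}} = \frac{i \sqrt{4931753123615}}{1399}$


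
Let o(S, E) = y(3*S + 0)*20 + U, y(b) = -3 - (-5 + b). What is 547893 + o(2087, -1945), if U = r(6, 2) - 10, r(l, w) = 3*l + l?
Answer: 422727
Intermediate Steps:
r(l, w) = 4*l
U = 14 (U = 4*6 - 10 = 24 - 10 = 14)
y(b) = 2 - b (y(b) = -3 + (5 - b) = 2 - b)
o(S, E) = 54 - 60*S (o(S, E) = (2 - (3*S + 0))*20 + 14 = (2 - 3*S)*20 + 14 = (40 - 60*S) + 14 = 54 - 60*S)
547893 + o(2087, -1945) = 547893 + (54 - 60*2087) = 547893 + (54 - 125220) = 547893 - 125166 = 422727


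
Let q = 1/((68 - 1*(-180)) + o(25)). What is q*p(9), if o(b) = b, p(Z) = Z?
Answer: 3/91 ≈ 0.032967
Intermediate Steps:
q = 1/273 (q = 1/((68 - 1*(-180)) + 25) = 1/((68 + 180) + 25) = 1/(248 + 25) = 1/273 ≈ 0.0036630)
q*p(9) = (1/273)*9 = 3/91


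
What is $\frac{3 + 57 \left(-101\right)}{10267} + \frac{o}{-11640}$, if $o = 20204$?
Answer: $- \frac{68602757}{29876970} \approx -2.2962$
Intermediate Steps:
$\frac{3 + 57 \left(-101\right)}{10267} + \frac{o}{-11640} = \frac{3 + 57 \left(-101\right)}{10267} + \frac{20204}{-11640} = \left(3 - 5757\right) \frac{1}{10267} + 20204 \left(- \frac{1}{11640}\right) = \left(-5754\right) \frac{1}{10267} - \frac{5051}{2910} = - \frac{5754}{10267} - \frac{5051}{2910} = - \frac{68602757}{29876970}$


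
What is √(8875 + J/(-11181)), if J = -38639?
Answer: √1109938026534/11181 ≈ 94.226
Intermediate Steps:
√(8875 + J/(-11181)) = √(8875 - 38639/(-11181)) = √(8875 - 38639*(-1/11181)) = √(8875 + 38639/11181) = √(99270014/11181) = √1109938026534/11181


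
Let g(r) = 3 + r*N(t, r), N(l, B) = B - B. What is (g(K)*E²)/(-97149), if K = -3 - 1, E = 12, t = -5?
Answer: -144/32383 ≈ -0.0044468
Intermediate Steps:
N(l, B) = 0
K = -4
g(r) = 3 (g(r) = 3 + r*0 = 3 + 0 = 3)
(g(K)*E²)/(-97149) = (3*12²)/(-97149) = (3*144)*(-1/97149) = 432*(-1/97149) = -144/32383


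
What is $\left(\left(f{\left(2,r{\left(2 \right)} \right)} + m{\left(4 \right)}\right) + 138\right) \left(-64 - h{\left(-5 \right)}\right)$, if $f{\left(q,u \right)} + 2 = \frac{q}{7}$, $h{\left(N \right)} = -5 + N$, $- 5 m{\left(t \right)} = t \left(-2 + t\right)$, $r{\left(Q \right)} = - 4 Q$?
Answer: $- \frac{254556}{35} \approx -7273.0$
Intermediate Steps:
$m{\left(t \right)} = - \frac{t \left(-2 + t\right)}{5}$
$f{\left(q,u \right)} = -2 + \frac{q}{7}$
$\left(\left(f{\left(2,r{\left(2 \right)} \right)} + m{\left(4 \right)}\right) + 138\right) \left(-64 - h{\left(-5 \right)}\right) = \left(\left(\left(-2 + \frac{1}{7} \cdot 2\right) + \frac{1}{5} \cdot 4 \left(2 - 4\right)\right) + 138\right) \left(-64 - \left(-5 - 5\right)\right) = \left(\left(\left(-2 + \frac{2}{7}\right) + \frac{1}{5} \cdot 4 \left(2 - 4\right)\right) + 138\right) \left(-64 - -10\right) = \left(\left(- \frac{12}{7} + \frac{1}{5} \cdot 4 \left(-2\right)\right) + 138\right) \left(-64 + 10\right) = \left(\left(- \frac{12}{7} - \frac{8}{5}\right) + 138\right) \left(-54\right) = \left(- \frac{116}{35} + 138\right) \left(-54\right) = \frac{4714}{35} \left(-54\right) = - \frac{254556}{35}$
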